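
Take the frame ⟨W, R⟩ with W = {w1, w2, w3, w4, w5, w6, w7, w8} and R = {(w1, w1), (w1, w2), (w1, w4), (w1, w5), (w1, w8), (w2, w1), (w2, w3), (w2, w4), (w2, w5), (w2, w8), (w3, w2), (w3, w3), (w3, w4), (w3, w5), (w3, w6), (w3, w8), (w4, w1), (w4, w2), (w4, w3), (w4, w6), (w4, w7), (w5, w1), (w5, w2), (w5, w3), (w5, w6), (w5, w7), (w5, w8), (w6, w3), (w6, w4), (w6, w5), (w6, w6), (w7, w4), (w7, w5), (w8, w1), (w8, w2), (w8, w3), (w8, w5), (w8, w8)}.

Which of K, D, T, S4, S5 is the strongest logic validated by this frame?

D

Serial (axiom D): yes — every world has a successor (e.g. w1 R w1).
Reflexive (axiom T): no — w2 is not related to itself.
Transitive (axiom 4): no — w1 R w2 and w2 R w3, but not w1 R w3.
Euclidean (axiom 5): no — w1 R w4 and w1 R w5, but not w4 R w5.
So F validates K, D; T would additionally require R to be reflexive. The strongest is D.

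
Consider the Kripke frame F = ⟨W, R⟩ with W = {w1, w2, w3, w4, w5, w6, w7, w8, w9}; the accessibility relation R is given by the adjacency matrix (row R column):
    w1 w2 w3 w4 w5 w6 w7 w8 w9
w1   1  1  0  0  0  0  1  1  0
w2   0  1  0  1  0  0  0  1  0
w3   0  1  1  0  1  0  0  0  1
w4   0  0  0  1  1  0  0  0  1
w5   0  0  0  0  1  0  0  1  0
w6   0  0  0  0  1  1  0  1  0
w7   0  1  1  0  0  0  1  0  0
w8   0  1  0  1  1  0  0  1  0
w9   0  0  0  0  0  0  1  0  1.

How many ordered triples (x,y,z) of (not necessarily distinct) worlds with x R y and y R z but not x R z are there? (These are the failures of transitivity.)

24

Enumerating: (w1,w2,w4), (w1,w7,w3), (w1,w8,w4), (w1,w8,w5), (w2,w4,w5), (w2,w4,w9), (w2,w8,w5), (w3,w2,w4), (w3,w2,w8), (w3,w5,w8), (w3,w9,w7), (w4,w5,w8), … and 12 more.
Total: 24.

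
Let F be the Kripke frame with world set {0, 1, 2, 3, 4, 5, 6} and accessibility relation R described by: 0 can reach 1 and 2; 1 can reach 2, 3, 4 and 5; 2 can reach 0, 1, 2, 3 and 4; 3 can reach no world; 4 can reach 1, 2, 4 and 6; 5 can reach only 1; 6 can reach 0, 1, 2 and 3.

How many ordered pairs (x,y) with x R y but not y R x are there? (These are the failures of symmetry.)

Enumerating: (0,1), (1,3), (2,3), (4,6), (6,0), (6,1), (6,2), (6,3).

8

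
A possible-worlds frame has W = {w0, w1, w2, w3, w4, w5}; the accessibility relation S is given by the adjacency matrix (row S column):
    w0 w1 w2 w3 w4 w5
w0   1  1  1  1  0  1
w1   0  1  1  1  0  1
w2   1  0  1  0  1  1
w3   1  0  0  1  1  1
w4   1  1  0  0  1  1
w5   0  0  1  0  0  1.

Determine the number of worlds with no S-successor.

S is serial; there are no such worlds.

0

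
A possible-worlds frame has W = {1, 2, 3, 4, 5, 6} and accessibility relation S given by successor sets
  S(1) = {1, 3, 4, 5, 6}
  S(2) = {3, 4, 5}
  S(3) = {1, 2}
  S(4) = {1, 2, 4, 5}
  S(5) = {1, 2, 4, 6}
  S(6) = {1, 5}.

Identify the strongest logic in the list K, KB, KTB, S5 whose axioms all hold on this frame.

KB

Symmetric (axiom B): yes — every pair in S has its reverse in S.
Reflexive (axiom T): no — 2 is not related to itself.
Euclidean (axiom 5): no — 1 S 3 and 1 S 4, but not 3 S 4.
So F validates K, KB; KTB would additionally require S to be reflexive. The strongest is KB.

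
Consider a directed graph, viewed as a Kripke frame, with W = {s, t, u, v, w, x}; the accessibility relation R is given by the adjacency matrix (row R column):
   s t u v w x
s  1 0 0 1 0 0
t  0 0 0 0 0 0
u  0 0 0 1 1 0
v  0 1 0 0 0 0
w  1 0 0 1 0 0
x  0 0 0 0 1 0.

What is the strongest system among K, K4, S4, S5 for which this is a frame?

K

Transitive (axiom 4): no — s R v and v R t, but not s R t.
Reflexive (axiom T): no — t is not related to itself.
Euclidean (axiom 5): no — u R v and u R w, but not v R w.
So F validates K; K4 would additionally require R to be transitive. The strongest is K.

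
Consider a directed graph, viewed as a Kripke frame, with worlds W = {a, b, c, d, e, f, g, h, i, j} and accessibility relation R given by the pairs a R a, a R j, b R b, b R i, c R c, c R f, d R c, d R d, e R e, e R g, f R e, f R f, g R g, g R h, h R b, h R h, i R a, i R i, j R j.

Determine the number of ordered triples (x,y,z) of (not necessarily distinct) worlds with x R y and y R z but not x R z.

8

Enumerating: (b,i,a), (c,f,e), (d,c,f), (e,g,h), (f,e,g), (g,h,b), (h,b,i), (i,a,j).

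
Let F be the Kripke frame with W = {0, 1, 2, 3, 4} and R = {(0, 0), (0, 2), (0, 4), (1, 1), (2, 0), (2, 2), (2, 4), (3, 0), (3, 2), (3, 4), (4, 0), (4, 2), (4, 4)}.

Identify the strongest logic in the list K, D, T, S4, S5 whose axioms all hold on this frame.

D

Serial (axiom D): yes — every world has a successor (e.g. 0 R 0).
Reflexive (axiom T): no — 3 is not related to itself.
Transitive (axiom 4): yes — every two-step R-path is closed by a direct edge.
Euclidean (axiom 5): yes — any two successors of a common world are R-related.
So F validates K, D; T would additionally require R to be reflexive. The strongest is D.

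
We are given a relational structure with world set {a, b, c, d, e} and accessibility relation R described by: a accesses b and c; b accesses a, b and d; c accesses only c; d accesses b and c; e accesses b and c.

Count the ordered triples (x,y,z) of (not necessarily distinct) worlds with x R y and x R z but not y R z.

Enumerating: (a,b,c), (a,c,b), (b,a,a), (b,a,d), (b,d,a), (b,d,d), (d,b,c), (d,c,b), (e,b,c), (e,c,b).

10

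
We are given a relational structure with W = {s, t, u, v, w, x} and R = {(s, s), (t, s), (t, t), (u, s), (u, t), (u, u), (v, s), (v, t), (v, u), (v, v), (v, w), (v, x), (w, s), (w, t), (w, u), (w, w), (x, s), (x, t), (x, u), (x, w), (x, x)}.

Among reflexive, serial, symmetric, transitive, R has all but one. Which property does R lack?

Reflexive: yes — every world is R-related to itself.
Serial: yes — every world has a successor (e.g. s R s).
Symmetric: no — t R s but not s R t.
Transitive: yes — every two-step R-path is closed by a direct edge.
Only symmetric fails.

symmetric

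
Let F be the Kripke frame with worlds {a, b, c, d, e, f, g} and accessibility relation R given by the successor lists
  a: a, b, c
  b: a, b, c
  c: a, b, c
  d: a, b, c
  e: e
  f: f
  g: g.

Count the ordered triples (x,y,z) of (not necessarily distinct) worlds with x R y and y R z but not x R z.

R is transitive; there are no such tuples.

0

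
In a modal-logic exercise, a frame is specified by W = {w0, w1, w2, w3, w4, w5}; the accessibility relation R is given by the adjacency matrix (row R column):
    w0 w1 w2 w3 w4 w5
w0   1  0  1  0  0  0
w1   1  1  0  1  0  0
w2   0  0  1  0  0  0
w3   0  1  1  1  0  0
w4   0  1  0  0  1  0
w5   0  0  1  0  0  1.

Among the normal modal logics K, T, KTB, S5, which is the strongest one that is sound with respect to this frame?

Reflexive (axiom T): yes — every world is R-related to itself.
Symmetric (axiom B): no — w0 R w2 but not w2 R w0.
Euclidean (axiom 5): no — w1 R w0 and w1 R w3, but not w0 R w3.
So F validates K, T; KTB would additionally require R to be symmetric. The strongest is T.

T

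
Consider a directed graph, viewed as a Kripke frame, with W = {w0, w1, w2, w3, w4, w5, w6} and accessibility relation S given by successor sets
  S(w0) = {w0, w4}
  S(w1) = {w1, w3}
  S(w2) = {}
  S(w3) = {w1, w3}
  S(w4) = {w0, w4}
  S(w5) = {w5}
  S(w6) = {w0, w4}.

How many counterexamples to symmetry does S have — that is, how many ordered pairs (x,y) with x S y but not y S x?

2

Enumerating: (w6,w0), (w6,w4).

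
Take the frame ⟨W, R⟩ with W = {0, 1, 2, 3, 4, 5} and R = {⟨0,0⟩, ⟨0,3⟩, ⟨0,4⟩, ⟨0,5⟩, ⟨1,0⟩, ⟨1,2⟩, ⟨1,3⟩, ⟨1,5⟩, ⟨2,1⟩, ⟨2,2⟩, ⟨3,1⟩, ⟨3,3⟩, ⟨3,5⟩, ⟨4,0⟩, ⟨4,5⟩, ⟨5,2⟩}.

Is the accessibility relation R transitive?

No

Transitive: no — 0 R 3 and 3 R 1, but not 0 R 1.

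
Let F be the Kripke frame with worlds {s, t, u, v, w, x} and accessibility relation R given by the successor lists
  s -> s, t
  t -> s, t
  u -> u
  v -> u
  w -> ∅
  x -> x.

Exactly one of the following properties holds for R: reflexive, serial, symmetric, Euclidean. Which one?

Reflexive: no — v is not related to itself.
Serial: no — w has no R-successor.
Symmetric: no — v R u but not u R v.
Euclidean: yes — any two successors of a common world are R-related.
Only Euclidean holds.

Euclidean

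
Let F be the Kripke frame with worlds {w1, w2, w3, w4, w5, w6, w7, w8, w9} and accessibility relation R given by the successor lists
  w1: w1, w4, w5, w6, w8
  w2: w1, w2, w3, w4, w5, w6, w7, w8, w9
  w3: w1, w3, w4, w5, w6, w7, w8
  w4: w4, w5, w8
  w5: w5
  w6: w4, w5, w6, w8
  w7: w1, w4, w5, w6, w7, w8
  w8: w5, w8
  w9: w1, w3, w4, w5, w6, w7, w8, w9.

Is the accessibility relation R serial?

Yes

Serial: yes — every world has a successor (e.g. w1 R w1).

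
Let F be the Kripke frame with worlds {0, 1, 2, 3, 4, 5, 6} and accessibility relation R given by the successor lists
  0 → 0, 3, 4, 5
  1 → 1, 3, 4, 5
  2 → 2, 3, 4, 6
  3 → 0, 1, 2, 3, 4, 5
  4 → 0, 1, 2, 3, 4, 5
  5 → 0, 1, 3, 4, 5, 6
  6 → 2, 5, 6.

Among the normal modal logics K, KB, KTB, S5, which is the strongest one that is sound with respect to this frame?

KTB

Symmetric (axiom B): yes — every pair in R has its reverse in R.
Reflexive (axiom T): yes — every world is R-related to itself.
Euclidean (axiom 5): no — 2 R 3 and 2 R 6, but not 3 R 6.
So F validates K, KB, KTB; S5 would additionally require R to be Euclidean. The strongest is KTB.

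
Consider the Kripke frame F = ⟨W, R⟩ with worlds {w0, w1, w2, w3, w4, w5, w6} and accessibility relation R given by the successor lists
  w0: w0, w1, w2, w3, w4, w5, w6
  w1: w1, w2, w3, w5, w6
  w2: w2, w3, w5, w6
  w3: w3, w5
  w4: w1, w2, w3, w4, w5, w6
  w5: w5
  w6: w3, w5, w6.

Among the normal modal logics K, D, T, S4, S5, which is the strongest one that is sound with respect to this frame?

Serial (axiom D): yes — every world has a successor (e.g. w0 R w0).
Reflexive (axiom T): yes — every world is R-related to itself.
Transitive (axiom 4): yes — every two-step R-path is closed by a direct edge.
Euclidean (axiom 5): no — w0 R w1 and w0 R w4, but not w1 R w4.
So F validates K, D, T, S4; S5 would additionally require R to be Euclidean. The strongest is S4.

S4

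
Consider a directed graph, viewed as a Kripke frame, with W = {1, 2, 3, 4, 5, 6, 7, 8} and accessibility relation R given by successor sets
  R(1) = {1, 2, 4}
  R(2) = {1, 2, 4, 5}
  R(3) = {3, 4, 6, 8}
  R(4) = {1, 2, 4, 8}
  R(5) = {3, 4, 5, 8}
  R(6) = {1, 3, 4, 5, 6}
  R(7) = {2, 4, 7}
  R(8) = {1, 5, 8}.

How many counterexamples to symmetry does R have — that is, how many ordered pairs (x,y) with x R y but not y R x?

Enumerating: (2,5), (3,4), (3,8), (4,8), (5,3), (5,4), (6,1), (6,4), (6,5), (7,2), (7,4), (8,1).

12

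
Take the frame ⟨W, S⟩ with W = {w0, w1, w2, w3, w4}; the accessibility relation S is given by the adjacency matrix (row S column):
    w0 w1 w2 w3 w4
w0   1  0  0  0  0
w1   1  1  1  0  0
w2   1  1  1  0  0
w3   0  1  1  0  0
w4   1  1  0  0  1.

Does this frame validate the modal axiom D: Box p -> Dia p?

By correspondence theory, D is valid on a frame iff S is serial.
Serial: yes — every world has a successor (e.g. w0 S w0).

Yes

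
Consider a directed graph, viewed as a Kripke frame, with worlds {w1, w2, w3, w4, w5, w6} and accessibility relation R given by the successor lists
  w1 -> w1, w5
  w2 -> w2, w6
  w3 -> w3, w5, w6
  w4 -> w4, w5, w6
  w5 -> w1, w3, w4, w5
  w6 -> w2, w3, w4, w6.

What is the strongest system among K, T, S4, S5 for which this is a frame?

T

Reflexive (axiom T): yes — every world is R-related to itself.
Transitive (axiom 4): no — w1 R w5 and w5 R w3, but not w1 R w3.
Euclidean (axiom 5): no — w3 R w5 and w3 R w6, but not w5 R w6.
So F validates K, T; S4 would additionally require R to be transitive. The strongest is T.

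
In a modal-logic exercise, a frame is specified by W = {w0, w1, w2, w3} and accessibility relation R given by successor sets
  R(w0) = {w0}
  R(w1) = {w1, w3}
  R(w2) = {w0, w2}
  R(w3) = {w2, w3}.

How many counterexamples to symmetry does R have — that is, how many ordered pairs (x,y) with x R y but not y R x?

3

Enumerating: (w1,w3), (w2,w0), (w3,w2).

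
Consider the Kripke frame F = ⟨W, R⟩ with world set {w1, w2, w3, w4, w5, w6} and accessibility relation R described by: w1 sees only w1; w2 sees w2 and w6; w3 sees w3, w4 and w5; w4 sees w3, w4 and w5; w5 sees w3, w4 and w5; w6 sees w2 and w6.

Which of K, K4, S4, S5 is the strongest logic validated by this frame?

Transitive (axiom 4): yes — every two-step R-path is closed by a direct edge.
Reflexive (axiom T): yes — every world is R-related to itself.
Euclidean (axiom 5): yes — any two successors of a common world are R-related.
So F validates K, K4, S4, S5. The strongest is S5.

S5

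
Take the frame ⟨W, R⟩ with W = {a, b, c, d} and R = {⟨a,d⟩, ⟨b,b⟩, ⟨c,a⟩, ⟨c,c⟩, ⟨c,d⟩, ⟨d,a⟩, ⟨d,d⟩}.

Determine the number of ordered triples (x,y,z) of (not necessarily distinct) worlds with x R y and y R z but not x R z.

1

Enumerating: (a,d,a).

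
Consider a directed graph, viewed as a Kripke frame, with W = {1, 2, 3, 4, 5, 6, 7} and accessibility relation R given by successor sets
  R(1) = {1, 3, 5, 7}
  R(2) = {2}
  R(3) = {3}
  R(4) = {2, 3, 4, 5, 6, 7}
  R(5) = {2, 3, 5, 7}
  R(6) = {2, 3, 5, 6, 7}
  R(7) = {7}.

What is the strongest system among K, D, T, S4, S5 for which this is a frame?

Serial (axiom D): yes — every world has a successor (e.g. 1 R 1).
Reflexive (axiom T): yes — every world is R-related to itself.
Transitive (axiom 4): no — 1 R 5 and 5 R 2, but not 1 R 2.
Euclidean (axiom 5): no — 1 R 3 and 1 R 5, but not 3 R 5.
So F validates K, D, T; S4 would additionally require R to be transitive. The strongest is T.

T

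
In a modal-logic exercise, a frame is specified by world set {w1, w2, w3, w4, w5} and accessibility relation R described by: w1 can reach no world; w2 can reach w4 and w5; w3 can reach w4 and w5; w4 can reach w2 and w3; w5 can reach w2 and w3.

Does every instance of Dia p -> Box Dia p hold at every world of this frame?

The schema 5 characterises exactly the Euclidean frames.
Euclidean: no — w2 R w4 and w2 R w5, but not w4 R w5.

No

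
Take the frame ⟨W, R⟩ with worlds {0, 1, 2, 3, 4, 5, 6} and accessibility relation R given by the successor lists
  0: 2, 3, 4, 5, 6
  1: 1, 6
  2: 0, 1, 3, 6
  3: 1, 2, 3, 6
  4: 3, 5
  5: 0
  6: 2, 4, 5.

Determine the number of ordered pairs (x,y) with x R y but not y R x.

Enumerating: (0,3), (0,4), (0,6), (1,6), (2,1), (3,1), (3,6), (4,3), (4,5), (6,4), (6,5).

11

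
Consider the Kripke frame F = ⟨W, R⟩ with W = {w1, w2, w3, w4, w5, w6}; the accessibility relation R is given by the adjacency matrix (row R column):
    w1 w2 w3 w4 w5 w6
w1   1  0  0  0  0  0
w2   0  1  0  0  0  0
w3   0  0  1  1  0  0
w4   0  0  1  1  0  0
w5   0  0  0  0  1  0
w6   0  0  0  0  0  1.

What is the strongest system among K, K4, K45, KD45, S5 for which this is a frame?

Transitive (axiom 4): yes — every two-step R-path is closed by a direct edge.
Euclidean (axiom 5): yes — any two successors of a common world are R-related.
Serial (axiom D): yes — every world has a successor (e.g. w1 R w1).
Reflexive (axiom T): yes — every world is R-related to itself.
So F validates K, K4, K45, KD45, S5. The strongest is S5.

S5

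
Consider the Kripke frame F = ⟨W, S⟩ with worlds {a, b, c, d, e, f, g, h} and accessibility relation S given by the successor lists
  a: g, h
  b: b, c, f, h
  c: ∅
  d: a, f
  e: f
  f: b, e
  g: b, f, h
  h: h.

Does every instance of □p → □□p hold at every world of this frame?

No

Axiom 4 corresponds to the accessibility relation being transitive.
Transitive: no — a S g and g S b, but not a S b.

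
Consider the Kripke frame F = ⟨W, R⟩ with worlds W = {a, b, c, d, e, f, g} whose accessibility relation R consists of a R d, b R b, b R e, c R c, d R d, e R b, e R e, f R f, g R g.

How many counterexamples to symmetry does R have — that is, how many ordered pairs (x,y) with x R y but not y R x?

Enumerating: (a,d).

1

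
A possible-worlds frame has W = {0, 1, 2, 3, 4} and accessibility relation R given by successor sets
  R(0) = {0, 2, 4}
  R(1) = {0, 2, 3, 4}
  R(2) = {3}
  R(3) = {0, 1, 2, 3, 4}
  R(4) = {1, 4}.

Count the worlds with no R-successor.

0

R is serial; there are no such worlds.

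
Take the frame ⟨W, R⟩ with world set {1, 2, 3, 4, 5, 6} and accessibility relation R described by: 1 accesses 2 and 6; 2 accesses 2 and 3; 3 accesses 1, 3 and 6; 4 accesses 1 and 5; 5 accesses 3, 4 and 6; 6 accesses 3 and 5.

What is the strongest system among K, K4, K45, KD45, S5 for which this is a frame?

Transitive (axiom 4): no — 1 R 2 and 2 R 3, but not 1 R 3.
Euclidean (axiom 5): no — 1 R 2 and 1 R 6, but not 2 R 6.
Serial (axiom D): yes — every world has a successor (e.g. 1 R 2).
Reflexive (axiom T): no — 1 is not related to itself.
So F validates K; K4 would additionally require R to be transitive. The strongest is K.

K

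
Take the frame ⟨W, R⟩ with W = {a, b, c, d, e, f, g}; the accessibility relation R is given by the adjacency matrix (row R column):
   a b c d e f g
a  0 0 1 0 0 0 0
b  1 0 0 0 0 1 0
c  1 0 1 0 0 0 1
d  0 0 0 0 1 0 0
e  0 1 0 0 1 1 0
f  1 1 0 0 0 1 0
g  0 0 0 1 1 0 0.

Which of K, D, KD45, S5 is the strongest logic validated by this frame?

Serial (axiom D): yes — every world has a successor (e.g. a R c).
Euclidean (axiom 5): no — b R a and b R f, but not a R f.
Transitive (axiom 4): no — a R c and c R g, but not a R g.
Reflexive (axiom T): no — a is not related to itself.
So F validates K, D; KD45 would additionally require R to be Euclidean and transitive. The strongest is D.

D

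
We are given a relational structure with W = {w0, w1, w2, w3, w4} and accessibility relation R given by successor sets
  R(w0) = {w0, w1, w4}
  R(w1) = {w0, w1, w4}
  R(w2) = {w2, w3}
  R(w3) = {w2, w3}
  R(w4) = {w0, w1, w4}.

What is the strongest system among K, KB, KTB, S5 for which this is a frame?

S5

Symmetric (axiom B): yes — every pair in R has its reverse in R.
Reflexive (axiom T): yes — every world is R-related to itself.
Euclidean (axiom 5): yes — any two successors of a common world are R-related.
So F validates K, KB, KTB, S5. The strongest is S5.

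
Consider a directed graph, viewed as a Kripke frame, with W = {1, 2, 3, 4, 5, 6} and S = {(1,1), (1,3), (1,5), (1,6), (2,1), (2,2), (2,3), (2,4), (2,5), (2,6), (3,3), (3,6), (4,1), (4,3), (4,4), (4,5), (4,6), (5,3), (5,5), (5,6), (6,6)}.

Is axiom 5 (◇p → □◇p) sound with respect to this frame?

No

Axiom 5 corresponds to the accessibility relation being Euclidean.
Euclidean: no — 1 S 3 and 1 S 5, but not 3 S 5.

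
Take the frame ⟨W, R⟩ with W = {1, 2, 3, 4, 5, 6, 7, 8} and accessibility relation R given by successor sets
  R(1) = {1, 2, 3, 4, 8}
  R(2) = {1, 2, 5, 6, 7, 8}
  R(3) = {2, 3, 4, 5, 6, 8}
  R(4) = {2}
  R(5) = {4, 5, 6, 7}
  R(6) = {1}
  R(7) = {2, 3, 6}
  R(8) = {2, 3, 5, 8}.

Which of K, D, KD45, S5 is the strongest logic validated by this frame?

D

Serial (axiom D): yes — every world has a successor (e.g. 1 R 1).
Euclidean (axiom 5): no — 1 R 2 and 1 R 3, but not 2 R 3.
Transitive (axiom 4): no — 1 R 2 and 2 R 5, but not 1 R 5.
Reflexive (axiom T): no — 4 is not related to itself.
So F validates K, D; KD45 would additionally require R to be Euclidean and transitive. The strongest is D.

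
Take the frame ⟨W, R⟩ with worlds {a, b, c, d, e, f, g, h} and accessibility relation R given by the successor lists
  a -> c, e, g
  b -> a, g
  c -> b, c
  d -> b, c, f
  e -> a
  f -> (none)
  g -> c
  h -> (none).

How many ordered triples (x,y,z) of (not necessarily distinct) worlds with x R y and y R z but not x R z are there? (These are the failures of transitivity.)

13

Enumerating: (a,c,b), (a,e,a), (b,a,c), (b,a,e), (b,g,c), (c,b,a), (c,b,g), (d,b,a), (d,b,g), (e,a,c), (e,a,e), (e,a,g), (g,c,b).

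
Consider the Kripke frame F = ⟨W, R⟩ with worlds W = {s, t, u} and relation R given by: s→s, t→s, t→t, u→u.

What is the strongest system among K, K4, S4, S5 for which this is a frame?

S4

Transitive (axiom 4): yes — every two-step R-path is closed by a direct edge.
Reflexive (axiom T): yes — every world is R-related to itself.
Euclidean (axiom 5): no — t R s and t R t, but not s R t.
So F validates K, K4, S4; S5 would additionally require R to be Euclidean. The strongest is S4.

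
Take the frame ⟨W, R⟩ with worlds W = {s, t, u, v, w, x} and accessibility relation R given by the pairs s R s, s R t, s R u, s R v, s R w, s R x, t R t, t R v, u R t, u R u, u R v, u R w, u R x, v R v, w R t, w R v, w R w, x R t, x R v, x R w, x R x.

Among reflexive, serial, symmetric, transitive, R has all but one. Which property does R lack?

Reflexive: yes — every world is R-related to itself.
Serial: yes — every world has a successor (e.g. s R s).
Symmetric: no — s R t but not t R s.
Transitive: yes — every two-step R-path is closed by a direct edge.
Only symmetric fails.

symmetric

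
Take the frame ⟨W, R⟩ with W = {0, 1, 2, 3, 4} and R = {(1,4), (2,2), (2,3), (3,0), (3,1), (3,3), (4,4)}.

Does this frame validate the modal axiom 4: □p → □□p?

No

By correspondence theory, 4 is valid on a frame iff R is transitive.
Transitive: no — 2 R 3 and 3 R 0, but not 2 R 0.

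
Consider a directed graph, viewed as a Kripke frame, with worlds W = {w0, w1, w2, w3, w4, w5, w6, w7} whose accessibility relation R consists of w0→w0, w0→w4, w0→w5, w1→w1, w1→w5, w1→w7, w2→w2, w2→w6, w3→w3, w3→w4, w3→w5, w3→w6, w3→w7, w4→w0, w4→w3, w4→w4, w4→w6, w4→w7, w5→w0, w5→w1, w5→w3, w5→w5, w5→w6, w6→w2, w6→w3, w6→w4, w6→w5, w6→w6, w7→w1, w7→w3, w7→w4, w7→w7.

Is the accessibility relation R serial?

Serial: yes — every world has a successor (e.g. w0 R w0).

Yes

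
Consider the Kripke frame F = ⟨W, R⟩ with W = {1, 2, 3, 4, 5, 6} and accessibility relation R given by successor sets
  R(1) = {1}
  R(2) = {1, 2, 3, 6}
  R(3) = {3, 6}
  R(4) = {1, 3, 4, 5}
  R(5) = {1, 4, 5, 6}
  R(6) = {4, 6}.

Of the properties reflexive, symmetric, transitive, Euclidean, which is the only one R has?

reflexive

Reflexive: yes — every world is R-related to itself.
Symmetric: no — 2 R 1 but not 1 R 2.
Transitive: no — 2 R 6 and 6 R 4, but not 2 R 4.
Euclidean: no — 2 R 1 and 2 R 3, but not 1 R 3.
Only reflexive holds.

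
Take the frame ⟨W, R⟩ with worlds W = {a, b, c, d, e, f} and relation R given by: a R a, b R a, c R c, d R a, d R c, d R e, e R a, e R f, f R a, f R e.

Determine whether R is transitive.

No

Transitive: no — d R e and e R f, but not d R f.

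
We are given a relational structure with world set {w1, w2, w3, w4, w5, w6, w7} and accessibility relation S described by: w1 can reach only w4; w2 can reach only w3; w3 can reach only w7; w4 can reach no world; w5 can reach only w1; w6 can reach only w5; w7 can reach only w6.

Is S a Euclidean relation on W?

No

Euclidean: no — w1 S w4 and w1 S w4, but not w4 S w4.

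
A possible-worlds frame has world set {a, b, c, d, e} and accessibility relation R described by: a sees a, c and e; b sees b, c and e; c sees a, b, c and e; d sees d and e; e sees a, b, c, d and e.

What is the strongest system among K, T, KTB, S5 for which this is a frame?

KTB

Reflexive (axiom T): yes — every world is R-related to itself.
Symmetric (axiom B): yes — every pair in R has its reverse in R.
Euclidean (axiom 5): no — c R a and c R b, but not a R b.
So F validates K, T, KTB; S5 would additionally require R to be Euclidean. The strongest is KTB.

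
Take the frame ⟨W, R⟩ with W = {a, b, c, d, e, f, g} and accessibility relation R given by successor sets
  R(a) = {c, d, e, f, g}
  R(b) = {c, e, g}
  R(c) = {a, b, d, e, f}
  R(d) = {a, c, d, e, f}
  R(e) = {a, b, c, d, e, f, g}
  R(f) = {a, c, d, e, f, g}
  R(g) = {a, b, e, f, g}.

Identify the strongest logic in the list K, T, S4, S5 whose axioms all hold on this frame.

K

Reflexive (axiom T): no — a is not related to itself.
Transitive (axiom 4): no — a R c and c R b, but not a R b.
Euclidean (axiom 5): no — a R c and a R g, but not c R g.
So F validates K; T would additionally require R to be reflexive. The strongest is K.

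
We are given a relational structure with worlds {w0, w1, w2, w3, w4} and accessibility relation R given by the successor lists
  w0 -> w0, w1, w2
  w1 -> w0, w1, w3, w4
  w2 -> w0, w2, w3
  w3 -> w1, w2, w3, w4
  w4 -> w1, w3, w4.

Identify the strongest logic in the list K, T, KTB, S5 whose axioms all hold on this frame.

KTB

Reflexive (axiom T): yes — every world is R-related to itself.
Symmetric (axiom B): yes — every pair in R has its reverse in R.
Euclidean (axiom 5): no — w0 R w1 and w0 R w2, but not w1 R w2.
So F validates K, T, KTB; S5 would additionally require R to be Euclidean. The strongest is KTB.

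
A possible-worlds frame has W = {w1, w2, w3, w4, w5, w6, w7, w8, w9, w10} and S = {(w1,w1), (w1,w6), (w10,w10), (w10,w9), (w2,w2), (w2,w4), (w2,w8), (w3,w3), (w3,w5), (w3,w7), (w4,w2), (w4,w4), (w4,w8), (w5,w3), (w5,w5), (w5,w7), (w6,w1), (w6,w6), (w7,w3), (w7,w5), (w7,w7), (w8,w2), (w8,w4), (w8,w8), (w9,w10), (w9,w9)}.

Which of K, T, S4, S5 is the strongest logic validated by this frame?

Reflexive (axiom T): yes — every world is S-related to itself.
Transitive (axiom 4): yes — every two-step S-path is closed by a direct edge.
Euclidean (axiom 5): yes — any two successors of a common world are S-related.
So F validates K, T, S4, S5. The strongest is S5.

S5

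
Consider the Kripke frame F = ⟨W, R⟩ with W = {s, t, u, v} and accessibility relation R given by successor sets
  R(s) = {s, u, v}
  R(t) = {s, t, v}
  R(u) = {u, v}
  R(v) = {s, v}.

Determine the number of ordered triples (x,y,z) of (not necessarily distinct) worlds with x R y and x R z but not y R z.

Enumerating: (s,u,s), (s,v,u), (t,s,t), (t,v,t), (u,v,u).

5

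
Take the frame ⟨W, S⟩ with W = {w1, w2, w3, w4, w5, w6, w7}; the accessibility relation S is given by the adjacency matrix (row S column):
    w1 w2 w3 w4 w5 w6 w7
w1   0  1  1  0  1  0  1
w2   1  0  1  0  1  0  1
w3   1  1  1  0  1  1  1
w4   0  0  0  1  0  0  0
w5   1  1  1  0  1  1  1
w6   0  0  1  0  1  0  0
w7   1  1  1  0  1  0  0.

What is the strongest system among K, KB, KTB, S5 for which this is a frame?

Symmetric (axiom B): yes — every pair in S has its reverse in S.
Reflexive (axiom T): no — w1 is not related to itself.
Euclidean (axiom 5): no — w3 S w1 and w3 S w6, but not w1 S w6.
So F validates K, KB; KTB would additionally require S to be reflexive. The strongest is KB.

KB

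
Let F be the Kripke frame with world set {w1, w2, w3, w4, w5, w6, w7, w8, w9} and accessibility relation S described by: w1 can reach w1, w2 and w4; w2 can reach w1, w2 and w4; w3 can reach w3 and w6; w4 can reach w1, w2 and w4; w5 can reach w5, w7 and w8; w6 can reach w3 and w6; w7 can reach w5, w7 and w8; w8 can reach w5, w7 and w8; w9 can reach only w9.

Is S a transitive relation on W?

Yes

Transitive: yes — every two-step S-path is closed by a direct edge.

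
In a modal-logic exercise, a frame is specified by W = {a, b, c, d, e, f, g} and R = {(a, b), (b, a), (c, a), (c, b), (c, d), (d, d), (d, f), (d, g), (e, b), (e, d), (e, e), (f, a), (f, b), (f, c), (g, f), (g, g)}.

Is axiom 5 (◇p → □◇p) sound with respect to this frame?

The schema 5 characterises exactly the Euclidean frames.
Euclidean: no — c R a and c R d, but not a R d.

No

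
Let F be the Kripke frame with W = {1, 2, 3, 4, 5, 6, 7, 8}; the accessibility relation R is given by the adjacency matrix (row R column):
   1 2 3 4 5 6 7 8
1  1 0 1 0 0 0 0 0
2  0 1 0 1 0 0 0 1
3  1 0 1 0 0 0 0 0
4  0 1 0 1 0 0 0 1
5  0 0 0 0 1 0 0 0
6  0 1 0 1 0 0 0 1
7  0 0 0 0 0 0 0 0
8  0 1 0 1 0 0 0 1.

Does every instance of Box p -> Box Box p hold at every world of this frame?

By correspondence theory, 4 is valid on a frame iff R is transitive.
Transitive: yes — every two-step R-path is closed by a direct edge.

Yes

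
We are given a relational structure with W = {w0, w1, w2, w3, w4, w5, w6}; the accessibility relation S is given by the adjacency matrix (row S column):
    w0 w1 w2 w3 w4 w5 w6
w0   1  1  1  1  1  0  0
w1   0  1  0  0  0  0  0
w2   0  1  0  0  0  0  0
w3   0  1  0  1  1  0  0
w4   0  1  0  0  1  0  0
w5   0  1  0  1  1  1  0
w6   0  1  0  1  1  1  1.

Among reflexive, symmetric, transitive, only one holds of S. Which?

Reflexive: no — w2 is not related to itself.
Symmetric: no — w0 S w1 but not w1 S w0.
Transitive: yes — every two-step S-path is closed by a direct edge.
Only transitive holds.

transitive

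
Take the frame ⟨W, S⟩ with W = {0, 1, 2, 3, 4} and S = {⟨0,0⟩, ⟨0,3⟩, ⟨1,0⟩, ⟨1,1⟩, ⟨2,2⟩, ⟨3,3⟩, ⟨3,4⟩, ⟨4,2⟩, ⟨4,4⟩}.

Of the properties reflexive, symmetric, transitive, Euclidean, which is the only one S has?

reflexive

Reflexive: yes — every world is S-related to itself.
Symmetric: no — 0 S 3 but not 3 S 0.
Transitive: no — 0 S 3 and 3 S 4, but not 0 S 4.
Euclidean: no — 0 S 3 and 0 S 0, but not 3 S 0.
Only reflexive holds.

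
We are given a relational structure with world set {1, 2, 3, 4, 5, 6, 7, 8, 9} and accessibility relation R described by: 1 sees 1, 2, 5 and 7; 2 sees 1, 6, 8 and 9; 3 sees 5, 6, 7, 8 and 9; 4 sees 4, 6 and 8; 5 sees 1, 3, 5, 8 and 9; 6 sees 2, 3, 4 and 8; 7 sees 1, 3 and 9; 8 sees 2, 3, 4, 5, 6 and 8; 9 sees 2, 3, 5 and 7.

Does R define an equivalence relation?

No

Reflexive: no — 2 is not related to itself.
Symmetric: yes — every pair in R has its reverse in R.
Transitive: no — 1 R 2 and 2 R 6, but not 1 R 6.
So R is not an equivalence relation.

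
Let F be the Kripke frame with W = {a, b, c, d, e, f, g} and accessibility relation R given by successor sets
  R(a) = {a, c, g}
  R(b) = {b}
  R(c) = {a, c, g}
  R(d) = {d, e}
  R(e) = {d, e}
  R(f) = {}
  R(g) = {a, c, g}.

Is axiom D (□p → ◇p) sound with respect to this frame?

No

By correspondence theory, D is valid on a frame iff R is serial.
Serial: no — f has no R-successor.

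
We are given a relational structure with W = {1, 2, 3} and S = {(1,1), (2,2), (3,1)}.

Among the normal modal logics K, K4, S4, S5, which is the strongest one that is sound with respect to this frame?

K4

Transitive (axiom 4): yes — every two-step S-path is closed by a direct edge.
Reflexive (axiom T): no — 3 is not related to itself.
Euclidean (axiom 5): yes — any two successors of a common world are S-related.
So F validates K, K4; S4 would additionally require S to be reflexive. The strongest is K4.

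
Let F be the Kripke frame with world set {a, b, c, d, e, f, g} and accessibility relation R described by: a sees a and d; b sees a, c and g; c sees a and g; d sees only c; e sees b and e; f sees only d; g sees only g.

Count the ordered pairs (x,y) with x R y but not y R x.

Enumerating: (a,d), (b,a), (b,c), (b,g), (c,a), (c,g), (d,c), (e,b), (f,d).

9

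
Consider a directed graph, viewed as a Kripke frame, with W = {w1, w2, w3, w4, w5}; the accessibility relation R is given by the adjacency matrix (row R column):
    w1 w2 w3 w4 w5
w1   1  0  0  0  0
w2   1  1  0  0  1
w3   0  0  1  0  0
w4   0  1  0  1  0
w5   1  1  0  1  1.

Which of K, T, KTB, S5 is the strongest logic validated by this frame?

T

Reflexive (axiom T): yes — every world is R-related to itself.
Symmetric (axiom B): no — w2 R w1 but not w1 R w2.
Euclidean (axiom 5): no — w2 R w1 and w2 R w5, but not w1 R w5.
So F validates K, T; KTB would additionally require R to be symmetric. The strongest is T.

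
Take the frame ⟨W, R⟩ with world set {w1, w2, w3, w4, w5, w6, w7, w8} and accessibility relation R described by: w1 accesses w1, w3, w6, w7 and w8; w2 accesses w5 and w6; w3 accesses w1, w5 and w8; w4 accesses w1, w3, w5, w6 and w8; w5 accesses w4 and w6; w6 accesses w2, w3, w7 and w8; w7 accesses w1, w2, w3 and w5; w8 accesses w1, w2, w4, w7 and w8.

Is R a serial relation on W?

Yes

Serial: yes — every world has a successor (e.g. w1 R w1).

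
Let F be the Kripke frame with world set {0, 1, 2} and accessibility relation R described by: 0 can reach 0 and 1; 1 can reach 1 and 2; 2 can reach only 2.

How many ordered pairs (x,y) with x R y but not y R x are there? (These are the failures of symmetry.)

Enumerating: (0,1), (1,2).

2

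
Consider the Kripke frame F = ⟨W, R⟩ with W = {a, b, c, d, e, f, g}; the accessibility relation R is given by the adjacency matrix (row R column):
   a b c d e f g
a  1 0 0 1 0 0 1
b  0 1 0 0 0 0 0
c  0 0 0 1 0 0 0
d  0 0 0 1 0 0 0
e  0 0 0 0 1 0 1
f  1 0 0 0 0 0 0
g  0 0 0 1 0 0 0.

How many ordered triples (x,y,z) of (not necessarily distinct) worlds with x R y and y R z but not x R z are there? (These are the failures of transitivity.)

3

Enumerating: (e,g,d), (f,a,d), (f,a,g).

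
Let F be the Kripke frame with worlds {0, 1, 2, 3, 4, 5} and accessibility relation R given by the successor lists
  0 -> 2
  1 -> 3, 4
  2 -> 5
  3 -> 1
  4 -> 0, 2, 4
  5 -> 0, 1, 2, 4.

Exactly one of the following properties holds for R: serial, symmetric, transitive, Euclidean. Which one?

Serial: yes — every world has a successor (e.g. 0 R 2).
Symmetric: no — 0 R 2 but not 2 R 0.
Transitive: no — 0 R 2 and 2 R 5, but not 0 R 5.
Euclidean: no — 1 R 3 and 1 R 4, but not 3 R 4.
Only serial holds.

serial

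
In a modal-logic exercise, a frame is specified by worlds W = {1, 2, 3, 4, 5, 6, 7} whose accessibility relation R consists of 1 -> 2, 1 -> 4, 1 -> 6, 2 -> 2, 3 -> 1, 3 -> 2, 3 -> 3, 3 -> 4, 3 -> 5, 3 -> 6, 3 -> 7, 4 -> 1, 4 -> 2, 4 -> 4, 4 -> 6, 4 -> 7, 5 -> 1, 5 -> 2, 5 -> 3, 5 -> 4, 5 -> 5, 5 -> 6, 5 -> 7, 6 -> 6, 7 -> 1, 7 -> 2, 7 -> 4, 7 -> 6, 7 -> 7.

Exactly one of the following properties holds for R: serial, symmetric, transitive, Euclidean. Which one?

Serial: yes — every world has a successor (e.g. 1 R 2).
Symmetric: no — 1 R 2 but not 2 R 1.
Transitive: no — 1 R 4 and 4 R 7, but not 1 R 7.
Euclidean: no — 1 R 2 and 1 R 4, but not 2 R 4.
Only serial holds.

serial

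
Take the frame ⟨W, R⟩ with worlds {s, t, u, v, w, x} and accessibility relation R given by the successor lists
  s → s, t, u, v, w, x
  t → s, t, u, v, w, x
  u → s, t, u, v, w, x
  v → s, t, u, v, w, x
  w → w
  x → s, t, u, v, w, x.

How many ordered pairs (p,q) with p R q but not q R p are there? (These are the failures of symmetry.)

Enumerating: (s,w), (t,w), (u,w), (v,w), (x,w).

5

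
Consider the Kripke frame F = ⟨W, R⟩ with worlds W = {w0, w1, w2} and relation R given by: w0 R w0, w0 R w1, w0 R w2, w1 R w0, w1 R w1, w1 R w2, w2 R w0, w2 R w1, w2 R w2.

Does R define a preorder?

Reflexive: yes — every world is R-related to itself.
Transitive: yes — every two-step R-path is closed by a direct edge.
So R is a preorder.

Yes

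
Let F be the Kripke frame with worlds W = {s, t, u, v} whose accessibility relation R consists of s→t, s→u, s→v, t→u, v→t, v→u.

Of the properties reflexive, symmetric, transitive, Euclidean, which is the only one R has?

transitive

Reflexive: no — s is not related to itself.
Symmetric: no — s R t but not t R s.
Transitive: yes — every two-step R-path is closed by a direct edge.
Euclidean: no — s R t and s R v, but not t R v.
Only transitive holds.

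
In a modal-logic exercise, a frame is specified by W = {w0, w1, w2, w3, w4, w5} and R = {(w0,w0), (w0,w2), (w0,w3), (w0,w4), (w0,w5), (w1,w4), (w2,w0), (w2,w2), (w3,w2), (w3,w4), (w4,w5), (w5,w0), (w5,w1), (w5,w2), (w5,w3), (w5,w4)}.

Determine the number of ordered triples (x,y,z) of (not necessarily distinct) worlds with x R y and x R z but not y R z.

32

Enumerating: (w0,w2,w3), (w0,w2,w4), (w0,w2,w5), (w0,w3,w0), (w0,w3,w3), (w0,w3,w5), (w0,w4,w0), (w0,w4,w2), (w0,w4,w3), (w0,w4,w4), (w0,w5,w5), (w1,w4,w4), … and 20 more.
Total: 32.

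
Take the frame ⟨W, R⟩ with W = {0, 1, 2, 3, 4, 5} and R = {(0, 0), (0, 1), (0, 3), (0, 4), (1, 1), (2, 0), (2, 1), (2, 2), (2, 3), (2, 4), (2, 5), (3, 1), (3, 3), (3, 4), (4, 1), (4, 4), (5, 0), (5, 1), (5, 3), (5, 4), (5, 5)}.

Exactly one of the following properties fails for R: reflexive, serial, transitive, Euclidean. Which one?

Euclidean

Reflexive: yes — every world is R-related to itself.
Serial: yes — every world has a successor (e.g. 0 R 0).
Transitive: yes — every two-step R-path is closed by a direct edge.
Euclidean: no — 0 R 1 and 0 R 3, but not 1 R 3.
Only Euclidean fails.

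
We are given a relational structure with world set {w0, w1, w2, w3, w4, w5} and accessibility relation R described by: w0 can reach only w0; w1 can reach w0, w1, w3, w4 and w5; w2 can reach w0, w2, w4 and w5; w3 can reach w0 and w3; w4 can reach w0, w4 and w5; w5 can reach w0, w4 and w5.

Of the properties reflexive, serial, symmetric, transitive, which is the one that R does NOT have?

Reflexive: yes — every world is R-related to itself.
Serial: yes — every world has a successor (e.g. w0 R w0).
Symmetric: no — w1 R w0 but not w0 R w1.
Transitive: yes — every two-step R-path is closed by a direct edge.
Only symmetric fails.

symmetric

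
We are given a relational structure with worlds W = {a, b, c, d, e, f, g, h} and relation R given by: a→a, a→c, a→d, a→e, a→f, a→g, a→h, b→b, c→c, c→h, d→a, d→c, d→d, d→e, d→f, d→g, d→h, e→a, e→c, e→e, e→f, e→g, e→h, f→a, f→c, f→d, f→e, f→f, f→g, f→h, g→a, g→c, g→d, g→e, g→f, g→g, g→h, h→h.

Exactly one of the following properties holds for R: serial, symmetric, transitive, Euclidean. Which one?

serial

Serial: yes — every world has a successor (e.g. a R a).
Symmetric: no — a R c but not c R a.
Transitive: no — e R a and a R d, but not e R d.
Euclidean: no — a R c and a R d, but not c R d.
Only serial holds.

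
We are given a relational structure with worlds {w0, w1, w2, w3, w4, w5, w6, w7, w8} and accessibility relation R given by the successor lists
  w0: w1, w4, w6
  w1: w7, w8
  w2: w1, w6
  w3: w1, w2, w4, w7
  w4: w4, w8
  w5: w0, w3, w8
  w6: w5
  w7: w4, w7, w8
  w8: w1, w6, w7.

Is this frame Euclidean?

No

Euclidean: no — w0 R w1 and w0 R w4, but not w1 R w4.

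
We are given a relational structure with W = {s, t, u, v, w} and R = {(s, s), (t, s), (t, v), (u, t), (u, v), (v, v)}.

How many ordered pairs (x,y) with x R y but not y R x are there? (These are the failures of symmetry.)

Enumerating: (t,s), (t,v), (u,t), (u,v).

4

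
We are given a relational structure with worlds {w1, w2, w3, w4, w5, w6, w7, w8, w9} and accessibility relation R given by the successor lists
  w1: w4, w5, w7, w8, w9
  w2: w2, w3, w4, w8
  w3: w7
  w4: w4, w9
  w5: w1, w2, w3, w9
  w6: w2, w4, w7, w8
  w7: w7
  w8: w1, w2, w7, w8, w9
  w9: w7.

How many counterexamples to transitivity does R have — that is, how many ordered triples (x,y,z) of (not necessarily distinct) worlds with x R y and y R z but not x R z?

Enumerating: (w1,w5,w1), (w1,w5,w2), (w1,w5,w3), (w1,w8,w1), (w1,w8,w2), (w2,w3,w7), (w2,w4,w9), (w2,w8,w1), (w2,w8,w7), (w2,w8,w9), (w4,w9,w7), (w5,w1,w4), … and 15 more.
Total: 27.

27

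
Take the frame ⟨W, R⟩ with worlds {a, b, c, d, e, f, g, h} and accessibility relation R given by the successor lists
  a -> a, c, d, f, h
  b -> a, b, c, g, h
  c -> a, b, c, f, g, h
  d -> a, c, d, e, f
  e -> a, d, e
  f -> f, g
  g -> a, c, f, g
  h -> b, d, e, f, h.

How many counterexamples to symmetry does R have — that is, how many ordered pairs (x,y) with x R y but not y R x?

Enumerating: (a,f), (a,h), (b,a), (b,g), (c,f), (c,h), (d,c), (d,f), (e,a), (g,a), (h,d), (h,e), (h,f).

13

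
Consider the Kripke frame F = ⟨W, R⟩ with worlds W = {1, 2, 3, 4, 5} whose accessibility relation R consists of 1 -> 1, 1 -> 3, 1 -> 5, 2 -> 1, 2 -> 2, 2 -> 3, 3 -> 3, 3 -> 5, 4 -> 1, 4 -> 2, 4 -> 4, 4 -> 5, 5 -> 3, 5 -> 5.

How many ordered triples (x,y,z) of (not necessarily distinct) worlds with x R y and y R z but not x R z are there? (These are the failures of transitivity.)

5

Enumerating: (2,1,5), (2,3,5), (4,1,3), (4,2,3), (4,5,3).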